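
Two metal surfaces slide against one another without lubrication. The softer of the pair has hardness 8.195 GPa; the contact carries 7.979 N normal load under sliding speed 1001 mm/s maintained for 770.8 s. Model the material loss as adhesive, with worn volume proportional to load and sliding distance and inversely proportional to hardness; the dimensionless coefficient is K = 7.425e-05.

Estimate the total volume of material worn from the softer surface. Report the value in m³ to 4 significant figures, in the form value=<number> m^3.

The computation carries exact precision; displayed values are rounded. Rounded just once to 4 significant figures.
Convert: Sliding speed v = 1001 mm/s = 1.001 m/s. The distance L = v·t = 1.001 m/s × 770.8 s = 771.6 m.
Convert: Hardness H = 8.195 GPa = 8.195e+09 Pa.
Restated in SI base units: W = 7.979 N, H = 8.195e+09 Pa, K = 7.425e-05.
By Archard's law, V = K·W·L/H = 7.425e-05 · 7.979 · 771.6 / 8.195e+09 = 5.578e-11 m³.

value=5.578e-11 m^3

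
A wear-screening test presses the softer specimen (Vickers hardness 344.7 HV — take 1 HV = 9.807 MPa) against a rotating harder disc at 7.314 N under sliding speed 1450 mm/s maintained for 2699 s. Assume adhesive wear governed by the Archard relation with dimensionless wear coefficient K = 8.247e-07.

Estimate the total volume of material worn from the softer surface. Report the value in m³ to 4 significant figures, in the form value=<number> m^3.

value=6.983e-12 m^3

All working math holds exact precision; intermediate values are shown rounded — one last rounding: four significant digits.
Convert: Sliding speed v = 1450 mm/s = 1.450 m/s. Total distance L = v·t = 1.450 m/s × 2699 s = 3914 m.
Convert: Hardness H = 344.7 HV × 9.807 MPa/HV = 3380 MPa = 3.380e+09 Pa.
SI base units throughout: W = 7.314 N, H = 3.380e+09 Pa, K = 8.247e-07.
The Archard volume V = K·W·L/H = 8.247e-07 · 7.314 · 3914 / 3.380e+09 = 6.983e-12 m³.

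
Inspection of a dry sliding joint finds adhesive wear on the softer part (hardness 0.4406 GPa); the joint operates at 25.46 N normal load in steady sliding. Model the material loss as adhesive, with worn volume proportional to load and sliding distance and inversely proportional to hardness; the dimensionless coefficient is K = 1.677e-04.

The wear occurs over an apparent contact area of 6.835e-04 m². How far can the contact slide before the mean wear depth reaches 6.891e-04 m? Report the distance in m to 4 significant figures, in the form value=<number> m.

Intermediate values are displayed rounded; all arithmetic holds full float precision — a single final rounding to 4 significant figures.
Convert: Hardness H = 0.4406 GPa = 4.406e+08 Pa.
Restated in SI base units: W = 25.46 N, H = 4.406e+08 Pa, K = 1.677e-04.
Limit volume V_lim = h_lim·A = 6.891e-04 · 6.835e-04 = 4.710e-07 m³.
Sliding life L = V_lim·H/(K·W) = 4.710e-07 · 4.406e+08 / (1.677e-04 · 25.46) = 4.860e+04 m.

value=4.860e+04 m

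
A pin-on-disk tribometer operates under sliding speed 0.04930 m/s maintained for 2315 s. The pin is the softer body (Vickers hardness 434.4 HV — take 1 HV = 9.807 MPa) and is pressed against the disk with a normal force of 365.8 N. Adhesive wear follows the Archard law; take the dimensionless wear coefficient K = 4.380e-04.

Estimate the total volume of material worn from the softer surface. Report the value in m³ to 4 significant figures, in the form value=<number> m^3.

The intermediates appear rounded; each operation runs at full precision, and one last rounding, at four significant figures.
Distance L = v·t = 0.04930 m/s × 2315 s = 114.1 m.
Hardness H = 434.4 HV × 9.807 MPa/HV = 4260 MPa = 4.260e+09 Pa.
Expressed in SI base units: W = 365.8 N, H = 4.260e+09 Pa, K = 4.380e-04.
Apply Archard: V = K·W·L/H = 4.380e-04 · 365.8 · 114.1 / 4.260e+09 = 4.292e-09 m³.

value=4.292e-09 m^3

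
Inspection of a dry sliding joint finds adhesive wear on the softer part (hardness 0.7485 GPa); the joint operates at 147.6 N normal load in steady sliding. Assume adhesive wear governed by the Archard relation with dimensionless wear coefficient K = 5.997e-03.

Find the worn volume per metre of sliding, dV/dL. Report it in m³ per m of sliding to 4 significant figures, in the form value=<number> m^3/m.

value=1.183e-09 m^3/m

Intermediates are shown rounded. Each operation carries full precision. Rounded once at the end: four significant digits.
Hardness H = 0.7485 GPa = 7.485e+08 Pa.
Restated in SI base units: W = 147.6 N, H = 7.485e+08 Pa, K = 5.997e-03.
Wear rate dV/dL = K·W/H: 5.997e-03 · 147.6 / 7.485e+08 = 1.183e-09 m³/m.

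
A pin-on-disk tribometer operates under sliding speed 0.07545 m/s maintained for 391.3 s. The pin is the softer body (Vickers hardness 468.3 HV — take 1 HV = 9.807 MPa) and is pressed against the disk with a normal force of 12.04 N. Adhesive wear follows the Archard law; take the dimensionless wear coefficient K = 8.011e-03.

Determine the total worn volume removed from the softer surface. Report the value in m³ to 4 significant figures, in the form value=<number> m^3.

The algebra keeps full precision, and intermediate values appear rounded, and one final rounding, at 4 significant digits.
Convert: Sliding distance L = v·t = 0.07545 m/s × 391.3 s = 29.52 m.
Convert: Hardness H = 468.3 HV × 9.807 MPa/HV = 4593 MPa = 4.593e+09 Pa.
SI base units throughout: W = 12.04 N, H = 4.593e+09 Pa, K = 8.011e-03.
Worn volume V = K·W·L/H = 8.011e-03 · 12.04 · 29.52 / 4.593e+09 = 6.200e-10 m³.

value=6.200e-10 m^3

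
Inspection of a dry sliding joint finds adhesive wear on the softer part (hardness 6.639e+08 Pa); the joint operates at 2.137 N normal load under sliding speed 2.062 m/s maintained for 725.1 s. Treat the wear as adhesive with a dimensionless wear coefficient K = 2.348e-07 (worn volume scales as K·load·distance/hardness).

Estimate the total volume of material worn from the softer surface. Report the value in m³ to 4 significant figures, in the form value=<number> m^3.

All working math keeps exact precision — intermediates appear rounded, and a single final rounding to four significant figures.
Distance L = v·t = 2.062 m/s × 725.1 s = 1495 m.
Working in SI base units: W = 2.137 N, H = 6.639e+08 Pa, K = 2.348e-07.
Archard volume V = K·W·L/H = 2.348e-07 · 2.137 · 1495 / 6.639e+08 = 1.130e-12 m³.

value=1.130e-12 m^3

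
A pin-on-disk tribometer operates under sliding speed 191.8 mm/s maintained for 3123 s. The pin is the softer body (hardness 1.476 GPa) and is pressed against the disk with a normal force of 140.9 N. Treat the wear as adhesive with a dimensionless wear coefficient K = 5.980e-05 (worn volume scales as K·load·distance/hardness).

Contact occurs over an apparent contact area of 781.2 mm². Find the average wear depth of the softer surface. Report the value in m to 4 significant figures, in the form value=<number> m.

value=4.377e-06 m

The computation holds full precision; intermediates are printed rounded. Rounded just once, at four significant digits.
Convert: Sliding speed v = 191.8 mm/s = 0.1918 m/s. Sliding distance L = v·t = 0.1918 m/s × 3123 s = 599.0 m.
Convert: Hardness H = 1.476 GPa = 1.476e+09 Pa.
Convert: Contact area A = 781.2 mm² = 7.812e-04 m².
In SI base units: W = 140.9 N, H = 1.476e+09 Pa, K = 5.980e-05.
Archard volume V = K·W·L/H = 5.980e-05 · 140.9 · 599.0 / 1.476e+09 = 3.419e-09 m³.
Mean wear depth h = V/A = 3.419e-09 / 7.812e-04 = 4.377e-06 m.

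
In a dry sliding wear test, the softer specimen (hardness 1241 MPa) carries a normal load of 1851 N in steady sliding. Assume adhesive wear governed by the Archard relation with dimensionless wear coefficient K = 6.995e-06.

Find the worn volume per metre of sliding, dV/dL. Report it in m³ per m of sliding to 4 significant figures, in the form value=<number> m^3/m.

Each operation keeps full float precision, and intermediate values appear rounded. Rounded once at the end to four significant figures.
Convert: Hardness H = 1241 MPa = 1.241e+09 Pa.
In SI base units, W = 1851 N, H = 1.241e+09 Pa, K = 6.995e-06.
Rate of wear dV/dL = K·W/H, per unit distance: 6.995e-06 · 1851 / 1.241e+09 = 1.043e-11 m³/m.

value=1.043e-11 m^3/m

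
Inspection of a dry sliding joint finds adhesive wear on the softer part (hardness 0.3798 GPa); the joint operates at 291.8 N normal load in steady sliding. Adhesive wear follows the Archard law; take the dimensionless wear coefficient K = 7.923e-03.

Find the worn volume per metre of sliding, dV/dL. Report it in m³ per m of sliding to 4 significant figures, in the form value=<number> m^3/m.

All working math keeps full float precision, and the intermediates are shown rounded; rounded once at the end: four significant figures.
Hardness H = 0.3798 GPa = 3.798e+08 Pa.
In SI base units, W = 291.8 N, H = 3.798e+08 Pa, K = 7.923e-03.
Rate of wear dV/dL = K·W/H, per unit distance: 7.923e-03 · 291.8 / 3.798e+08 = 6.087e-09 m³/m.

value=6.087e-09 m^3/m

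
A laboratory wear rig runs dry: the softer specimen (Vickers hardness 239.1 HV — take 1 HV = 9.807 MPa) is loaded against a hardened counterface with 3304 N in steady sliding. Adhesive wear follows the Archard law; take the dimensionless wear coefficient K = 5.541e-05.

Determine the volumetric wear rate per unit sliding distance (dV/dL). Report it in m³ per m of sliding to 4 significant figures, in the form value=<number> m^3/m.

value=7.808e-11 m^3/m

The intermediates are displayed rounded. The computation runs at full float precision; one last rounding: four significant figures.
Convert: Hardness H = 239.1 HV × 9.807 MPa/HV = 2345 MPa = 2.345e+09 Pa.
SI base units throughout: W = 3304 N, H = 2.345e+09 Pa, K = 5.541e-05.
Volumetric rate dV/dL = K·W/H — distance-free: 5.541e-05 · 3304 / 2.345e+09 = 7.808e-11 m³/m.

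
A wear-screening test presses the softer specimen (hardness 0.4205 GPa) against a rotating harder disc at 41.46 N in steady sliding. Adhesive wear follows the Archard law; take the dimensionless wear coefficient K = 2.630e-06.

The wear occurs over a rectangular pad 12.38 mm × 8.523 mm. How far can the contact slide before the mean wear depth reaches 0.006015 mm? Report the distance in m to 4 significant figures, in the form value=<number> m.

value=2448 m

Each operation runs at exact precision — the intermediates are displayed rounded; rounded once at the end to 4 significant figures.
Hardness H = 0.4205 GPa = 4.205e+08 Pa.
Pad sides 12.38 mm × 8.523 mm = 0.01238 m × 0.008523 m. Contact area A = 0.01238 m × 0.008523 m = 1.055e-04 m².
Depth limit h_lim = 0.006015 mm = 6.015e-06 m.
Working in SI base units: W = 41.46 N, H = 4.205e+08 Pa, K = 2.630e-06.
Volume at the limit: V_lim = h_lim·A = 6.015e-06 · 1.055e-04 = 6.347e-10 m³.
Inverting, life L = V_lim·H/(K·W) = 6.347e-10 · 4.205e+08 / (2.630e-06 · 41.46) = 2448 m.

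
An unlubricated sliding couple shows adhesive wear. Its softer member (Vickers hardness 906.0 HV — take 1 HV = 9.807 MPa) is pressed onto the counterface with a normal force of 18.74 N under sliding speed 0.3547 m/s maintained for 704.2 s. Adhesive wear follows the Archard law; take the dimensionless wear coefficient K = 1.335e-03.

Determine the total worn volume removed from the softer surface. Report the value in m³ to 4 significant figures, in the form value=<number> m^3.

Intermediates appear rounded; all working math keeps full precision — rounded once at the end to four significant digits.
Convert: Total distance L = v·t = 0.3547 m/s × 704.2 s = 249.8 m.
Convert: Hardness H = 906.0 HV × 9.807 MPa/HV = 8885 MPa = 8.885e+09 Pa.
Working in SI base units: W = 18.74 N, H = 8.885e+09 Pa, K = 1.335e-03.
Wear volume V = K·W·L/H = 1.335e-03 · 18.74 · 249.8 / 8.885e+09 = 7.033e-10 m³.

value=7.033e-10 m^3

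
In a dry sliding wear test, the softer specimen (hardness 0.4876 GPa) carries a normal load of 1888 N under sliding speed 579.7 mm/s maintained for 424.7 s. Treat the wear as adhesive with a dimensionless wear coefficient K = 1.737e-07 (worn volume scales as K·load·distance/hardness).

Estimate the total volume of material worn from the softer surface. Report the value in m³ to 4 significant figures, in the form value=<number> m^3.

value=1.656e-10 m^3

Intermediates are printed rounded. All working math carries full float precision. Rounded just once, at four significant digits.
Convert: Sliding speed v = 579.7 mm/s = 0.5797 m/s. Distance L = v·t = 0.5797 m/s × 424.7 s = 246.2 m.
Convert: Hardness H = 0.4876 GPa = 4.876e+08 Pa.
In SI base units, W = 1888 N, H = 4.876e+08 Pa, K = 1.737e-07.
Archard volume V = K·W·L/H = 1.737e-07 · 1888 · 246.2 / 4.876e+08 = 1.656e-10 m³.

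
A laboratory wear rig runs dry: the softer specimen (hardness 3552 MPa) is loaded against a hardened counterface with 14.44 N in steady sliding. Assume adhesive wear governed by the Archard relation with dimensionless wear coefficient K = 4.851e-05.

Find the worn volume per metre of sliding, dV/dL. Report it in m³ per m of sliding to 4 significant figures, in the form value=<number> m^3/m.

The algebra carries full float precision — the intermediates appear rounded; a lone final rounding, at 4 significant digits.
Convert: Hardness H = 3552 MPa = 3.552e+09 Pa.
Collected in SI base units: W = 14.44 N, H = 3.552e+09 Pa, K = 4.851e-05.
The wear rate dV/dL = K·W/H (independent of L): 4.851e-05 · 14.44 / 3.552e+09 = 1.972e-13 m³/m.

value=1.972e-13 m^3/m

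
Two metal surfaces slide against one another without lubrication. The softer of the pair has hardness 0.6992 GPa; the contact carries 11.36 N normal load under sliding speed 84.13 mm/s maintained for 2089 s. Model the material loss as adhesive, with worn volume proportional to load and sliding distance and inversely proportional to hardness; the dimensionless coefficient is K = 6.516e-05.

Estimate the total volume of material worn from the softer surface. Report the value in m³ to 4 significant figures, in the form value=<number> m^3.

value=1.861e-10 m^3

The intermediates are shown rounded, and all arithmetic maintains exact precision — a lone final rounding, at 4 significant figures.
Convert: Sliding speed v = 84.13 mm/s = 0.08413 m/s. Sliding distance L = v·t = 0.08413 m/s × 2089 s = 175.7 m.
Convert: Hardness H = 0.6992 GPa = 6.992e+08 Pa.
In SI base units, W = 11.36 N, H = 6.992e+08 Pa, K = 6.516e-05.
Archard volume V = K·W·L/H = 6.516e-05 · 11.36 · 175.7 / 6.992e+08 = 1.861e-10 m³.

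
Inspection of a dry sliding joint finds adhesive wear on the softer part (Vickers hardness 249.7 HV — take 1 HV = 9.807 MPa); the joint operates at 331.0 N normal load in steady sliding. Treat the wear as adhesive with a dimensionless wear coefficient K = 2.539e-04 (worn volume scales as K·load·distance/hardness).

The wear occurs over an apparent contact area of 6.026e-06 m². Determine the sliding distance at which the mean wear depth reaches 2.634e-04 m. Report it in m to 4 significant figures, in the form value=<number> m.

value=46.25 m

The algebra maintains full float precision. Intermediate values are displayed rounded. Rounded once at the end to 4 significant figures.
Hardness H = 249.7 HV × 9.807 MPa/HV = 2449 MPa = 2.449e+09 Pa.
Collected in SI base units: W = 331.0 N, H = 2.449e+09 Pa, K = 2.539e-04.
Allowed volume V_lim = h_lim·A = 2.634e-04 · 6.026e-06 = 1.587e-09 m³.
Thus life L = V_lim·H/(K·W) = 1.587e-09 · 2.449e+09 / (2.539e-04 · 331.0) = 46.25 m.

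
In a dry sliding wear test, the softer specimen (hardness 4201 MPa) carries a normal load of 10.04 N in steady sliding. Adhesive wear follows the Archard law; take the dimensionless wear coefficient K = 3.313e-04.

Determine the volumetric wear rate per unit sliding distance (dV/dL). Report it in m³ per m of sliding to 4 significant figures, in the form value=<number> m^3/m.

value=7.918e-13 m^3/m

Every step maintains full float precision; intermediates are shown rounded. Rounded just once to 4 significant figures.
Convert: Hardness H = 4201 MPa = 4.201e+09 Pa.
As SI base values: W = 10.04 N, H = 4.201e+09 Pa, K = 3.313e-04.
The wear rate dV/dL = K·W/H: 3.313e-04 · 10.04 / 4.201e+09 = 7.918e-13 m³/m.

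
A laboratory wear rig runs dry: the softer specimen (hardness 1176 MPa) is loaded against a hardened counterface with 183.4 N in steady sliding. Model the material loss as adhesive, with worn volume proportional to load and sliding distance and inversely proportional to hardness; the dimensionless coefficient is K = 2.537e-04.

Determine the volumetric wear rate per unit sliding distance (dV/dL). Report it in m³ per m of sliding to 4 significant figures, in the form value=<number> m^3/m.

The computation holds exact precision; the intermediates are displayed rounded; one final rounding to 4 significant figures.
Hardness H = 1176 MPa = 1.176e+09 Pa.
Collected in SI base units: W = 183.4 N, H = 1.176e+09 Pa, K = 2.537e-04.
Rate of wear dV/dL = K·W/H — distance-free: 2.537e-04 · 183.4 / 1.176e+09 = 3.957e-11 m³/m.

value=3.957e-11 m^3/m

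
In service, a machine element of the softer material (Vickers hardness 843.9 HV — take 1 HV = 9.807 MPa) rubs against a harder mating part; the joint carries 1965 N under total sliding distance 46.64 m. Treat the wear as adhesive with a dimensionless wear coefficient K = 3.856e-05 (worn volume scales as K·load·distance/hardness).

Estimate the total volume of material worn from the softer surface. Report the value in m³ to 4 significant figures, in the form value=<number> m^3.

All working math carries full float precision. The intermediates are displayed rounded. Rounded once at the end, at four significant figures.
Hardness H = 843.9 HV × 9.807 MPa/HV = 8276 MPa = 8.276e+09 Pa.
As SI base values: W = 1965 N, H = 8.276e+09 Pa, K = 3.856e-05.
Volume removed: V = K·W·L/H = 3.856e-05 · 1965 · 46.64 / 8.276e+09 = 4.270e-10 m³.

value=4.270e-10 m^3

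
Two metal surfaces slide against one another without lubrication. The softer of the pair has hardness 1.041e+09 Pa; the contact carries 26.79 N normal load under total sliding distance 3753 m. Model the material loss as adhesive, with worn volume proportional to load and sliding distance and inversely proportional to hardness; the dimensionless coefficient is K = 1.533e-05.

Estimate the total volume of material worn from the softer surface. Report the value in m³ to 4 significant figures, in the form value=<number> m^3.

value=1.481e-09 m^3

All arithmetic carries exact precision. Displayed values are rounded; one final rounding, at 4 significant figures.
Restated in SI base units: W = 26.79 N, H = 1.041e+09 Pa, K = 1.533e-05.
The Archard volume V = K·W·L/H = 1.533e-05 · 26.79 · 3753 / 1.041e+09 = 1.481e-09 m³.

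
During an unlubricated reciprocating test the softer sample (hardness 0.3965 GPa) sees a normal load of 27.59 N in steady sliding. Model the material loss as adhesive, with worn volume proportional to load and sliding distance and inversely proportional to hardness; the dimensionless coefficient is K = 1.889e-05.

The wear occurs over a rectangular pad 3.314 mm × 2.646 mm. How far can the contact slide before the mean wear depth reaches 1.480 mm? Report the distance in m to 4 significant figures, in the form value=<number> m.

value=9873 m

Intermediates appear rounded, and the algebra holds full precision; one last rounding: 4 significant figures.
Hardness H = 0.3965 GPa = 3.965e+08 Pa.
Pad sides 3.314 mm × 2.646 mm = 0.003314 m × 0.002646 m. Contact area A = 0.003314 m × 0.002646 m = 8.769e-06 m².
Depth limit h_lim = 1.480 mm = 0.001480 m.
SI base units throughout: W = 27.59 N, H = 3.965e+08 Pa, K = 1.889e-05.
Limit volume V_lim = h_lim·A = 0.001480 · 8.769e-06 = 1.298e-08 m³.
Life L = V_lim·H/(K·W) = 1.298e-08 · 3.965e+08 / (1.889e-05 · 27.59) = 9873 m.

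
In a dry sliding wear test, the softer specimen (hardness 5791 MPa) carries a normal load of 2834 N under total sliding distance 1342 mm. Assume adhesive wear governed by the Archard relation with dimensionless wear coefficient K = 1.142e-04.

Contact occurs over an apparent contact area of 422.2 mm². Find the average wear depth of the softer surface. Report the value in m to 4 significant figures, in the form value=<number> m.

value=1.776e-07 m

Every step carries full precision; quoted intermediates are rounded — a lone final rounding to four significant digits.
Convert: Distance L = 1342 mm = 1.342 m.
Convert: Hardness H = 5791 MPa = 5.791e+09 Pa.
Convert: Contact area A = 422.2 mm² = 4.222e-04 m².
Collected in SI base units: W = 2834 N, H = 5.791e+09 Pa, K = 1.142e-04.
Volume removed: V = K·W·L/H = 1.142e-04 · 2834 · 1.342 / 5.791e+09 = 7.500e-11 m³.
Average depth h = V/A = 7.500e-11 / 4.222e-04 = 1.776e-07 m.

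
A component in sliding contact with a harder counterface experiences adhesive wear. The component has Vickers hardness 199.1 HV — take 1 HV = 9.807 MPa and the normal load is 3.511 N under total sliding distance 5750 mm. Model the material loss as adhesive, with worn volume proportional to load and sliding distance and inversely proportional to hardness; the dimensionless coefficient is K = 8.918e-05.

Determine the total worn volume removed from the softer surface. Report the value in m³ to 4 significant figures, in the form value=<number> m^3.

value=9.221e-13 m^3

All arithmetic runs at exact precision — intermediate values are printed rounded — rounded just once: four significant figures.
Convert: Total distance L = 5750 mm = 5.750 m.
Convert: Hardness H = 199.1 HV × 9.807 MPa/HV = 1953 MPa = 1.953e+09 Pa.
As SI base values: W = 3.511 N, H = 1.953e+09 Pa, K = 8.918e-05.
Archard volume V = K·W·L/H = 8.918e-05 · 3.511 · 5.750 / 1.953e+09 = 9.221e-13 m³.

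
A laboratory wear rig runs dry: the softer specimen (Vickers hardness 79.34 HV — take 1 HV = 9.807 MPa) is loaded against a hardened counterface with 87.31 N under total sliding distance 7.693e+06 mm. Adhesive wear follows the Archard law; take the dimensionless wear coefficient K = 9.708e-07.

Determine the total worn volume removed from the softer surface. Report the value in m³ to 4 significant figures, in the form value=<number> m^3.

value=8.380e-10 m^3

The computation runs at full precision, and intermediates appear rounded. Rounded just once: four significant figures.
Convert: Sliding distance L = 7.693e+06 mm = 7693 m.
Convert: Hardness H = 79.34 HV × 9.807 MPa/HV = 778.1 MPa = 7.781e+08 Pa.
SI base units throughout: W = 87.31 N, H = 7.781e+08 Pa, K = 9.708e-07.
By Archard's law, V = K·W·L/H = 9.708e-07 · 87.31 · 7693 / 7.781e+08 = 8.380e-10 m³.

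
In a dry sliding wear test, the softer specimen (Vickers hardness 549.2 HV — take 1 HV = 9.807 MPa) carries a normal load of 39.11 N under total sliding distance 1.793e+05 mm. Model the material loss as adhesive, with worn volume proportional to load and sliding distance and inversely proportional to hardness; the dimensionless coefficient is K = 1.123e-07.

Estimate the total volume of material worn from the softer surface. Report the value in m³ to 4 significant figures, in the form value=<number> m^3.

The computation carries full float precision. The intermediates are printed rounded. Rounded once at the end, at 4 significant digits.
Convert: Total distance L = 1.793e+05 mm = 179.3 m.
Convert: Hardness H = 549.2 HV × 9.807 MPa/HV = 5386 MPa = 5.386e+09 Pa.
Expressed in SI base units: W = 39.11 N, H = 5.386e+09 Pa, K = 1.123e-07.
Apply Archard: V = K·W·L/H = 1.123e-07 · 39.11 · 179.3 / 5.386e+09 = 1.462e-13 m³.

value=1.462e-13 m^3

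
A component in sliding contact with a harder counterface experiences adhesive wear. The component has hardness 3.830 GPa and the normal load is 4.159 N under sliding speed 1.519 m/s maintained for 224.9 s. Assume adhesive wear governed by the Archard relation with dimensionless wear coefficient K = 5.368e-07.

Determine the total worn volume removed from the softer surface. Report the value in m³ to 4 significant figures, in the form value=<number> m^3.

The intermediates are printed rounded; each operation maintains full float precision; a single final rounding to 4 significant figures.
Distance L = v·t = 1.519 m/s × 224.9 s = 341.6 m.
Hardness H = 3.830 GPa = 3.830e+09 Pa.
As SI base values: W = 4.159 N, H = 3.830e+09 Pa, K = 5.368e-07.
The Archard volume V = K·W·L/H = 5.368e-07 · 4.159 · 341.6 / 3.830e+09 = 1.991e-13 m³.

value=1.991e-13 m^3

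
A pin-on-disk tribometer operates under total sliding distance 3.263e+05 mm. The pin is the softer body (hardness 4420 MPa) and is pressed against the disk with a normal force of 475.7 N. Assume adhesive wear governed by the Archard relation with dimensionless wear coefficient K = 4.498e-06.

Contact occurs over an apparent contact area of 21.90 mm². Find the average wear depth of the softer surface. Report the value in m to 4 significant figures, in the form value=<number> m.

The intermediates appear rounded. All arithmetic maintains full precision. Rounded once at the end to four significant figures.
Distance covered L = 3.263e+05 mm = 326.3 m.
Hardness H = 4420 MPa = 4.420e+09 Pa.
Contact area A = 21.90 mm² = 2.190e-05 m².
Expressed in SI base units: W = 475.7 N, H = 4.420e+09 Pa, K = 4.498e-06.
The Archard volume V = K·W·L/H = 4.498e-06 · 475.7 · 326.3 / 4.420e+09 = 1.580e-10 m³.
Mean depth h = V/A = 1.580e-10 / 2.190e-05 = 7.213e-06 m.

value=7.213e-06 m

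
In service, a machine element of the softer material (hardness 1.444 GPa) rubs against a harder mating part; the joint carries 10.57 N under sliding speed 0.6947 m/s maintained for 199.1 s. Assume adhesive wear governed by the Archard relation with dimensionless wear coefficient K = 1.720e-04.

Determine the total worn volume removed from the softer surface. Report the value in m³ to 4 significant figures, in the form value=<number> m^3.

All working math holds full precision — intermediates are shown rounded — a lone final rounding to four significant digits.
Convert: Path length L = v·t = 0.6947 m/s × 199.1 s = 138.3 m.
Convert: Hardness H = 1.444 GPa = 1.444e+09 Pa.
In SI base units: W = 10.57 N, H = 1.444e+09 Pa, K = 1.720e-04.
Archard relation: V = K·W·L/H = 1.720e-04 · 10.57 · 138.3 / 1.444e+09 = 1.741e-10 m³.

value=1.741e-10 m^3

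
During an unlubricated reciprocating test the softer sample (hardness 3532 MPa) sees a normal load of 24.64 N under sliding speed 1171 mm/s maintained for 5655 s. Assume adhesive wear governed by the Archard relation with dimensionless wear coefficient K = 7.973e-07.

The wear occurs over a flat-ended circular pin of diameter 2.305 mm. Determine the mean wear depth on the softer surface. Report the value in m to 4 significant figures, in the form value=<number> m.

The algebra maintains exact precision; the intermediates appear rounded, and rounded once at the end, at four significant digits.
Convert: Sliding speed v = 1171 mm/s = 1.171 m/s. Distance covered L = v·t = 1.171 m/s × 5655 s = 6622 m.
Convert: Hardness H = 3532 MPa = 3.532e+09 Pa.
Convert: Pin diameter d = 2.305 mm = 0.002305 m. Contact area A = π·d²/4 = π·(0.002305 m)²/4 = 4.173e-06 m².
In SI base units, W = 24.64 N, H = 3.532e+09 Pa, K = 7.973e-07.
Worn volume V = K·W·L/H = 7.973e-07 · 24.64 · 6622 / 3.532e+09 = 3.683e-11 m³.
Mean wear depth h = V/A = 3.683e-11 / 4.173e-06 = 8.827e-06 m.

value=8.827e-06 m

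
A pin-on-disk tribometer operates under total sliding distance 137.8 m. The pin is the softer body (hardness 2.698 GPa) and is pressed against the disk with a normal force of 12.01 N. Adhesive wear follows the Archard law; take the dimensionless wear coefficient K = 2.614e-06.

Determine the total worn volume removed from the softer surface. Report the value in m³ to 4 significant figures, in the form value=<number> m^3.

Every step holds full float precision, and the intermediates are shown rounded. Rounded just once, at four significant figures.
Convert: Hardness H = 2.698 GPa = 2.698e+09 Pa.
SI base units throughout: W = 12.01 N, H = 2.698e+09 Pa, K = 2.614e-06.
Archard volume V = K·W·L/H = 2.614e-06 · 12.01 · 137.8 / 2.698e+09 = 1.603e-12 m³.

value=1.603e-12 m^3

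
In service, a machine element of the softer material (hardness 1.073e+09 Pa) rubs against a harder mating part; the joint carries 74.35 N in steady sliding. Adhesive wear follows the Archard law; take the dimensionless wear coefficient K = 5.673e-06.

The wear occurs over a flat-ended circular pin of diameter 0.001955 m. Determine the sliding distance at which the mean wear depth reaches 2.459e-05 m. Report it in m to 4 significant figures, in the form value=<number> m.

value=187.8 m

All arithmetic keeps exact precision, and intermediate values are displayed rounded, and one final rounding, at four significant digits.
Convert: Contact area A = π·d²/4 = π·(0.001955 m)²/4 = 3.002e-06 m².
Collected in SI base units: W = 74.35 N, H = 1.073e+09 Pa, K = 5.673e-06.
Permissible volume V_lim = h_lim·A = 2.459e-05 · 3.002e-06 = 7.381e-11 m³.
Thus life L = V_lim·H/(K·W) = 7.381e-11 · 1.073e+09 / (5.673e-06 · 74.35) = 187.8 m.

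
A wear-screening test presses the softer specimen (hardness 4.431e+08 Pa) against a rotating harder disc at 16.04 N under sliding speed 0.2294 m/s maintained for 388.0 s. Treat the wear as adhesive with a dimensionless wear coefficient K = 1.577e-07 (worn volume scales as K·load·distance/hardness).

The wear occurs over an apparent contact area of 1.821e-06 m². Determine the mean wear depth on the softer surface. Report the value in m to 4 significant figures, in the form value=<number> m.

The algebra maintains exact precision; the intermediates are shown rounded, and one final rounding, at 4 significant figures.
Distance L = v·t = 0.2294 m/s × 388.0 s = 89.01 m.
In SI base units: W = 16.04 N, H = 4.431e+08 Pa, K = 1.577e-07.
Archard relation: V = K·W·L/H = 1.577e-07 · 16.04 · 89.01 / 4.431e+08 = 5.081e-13 m³.
Wear depth h = V/A = 5.081e-13 / 1.821e-06 = 2.790e-07 m.

value=2.790e-07 m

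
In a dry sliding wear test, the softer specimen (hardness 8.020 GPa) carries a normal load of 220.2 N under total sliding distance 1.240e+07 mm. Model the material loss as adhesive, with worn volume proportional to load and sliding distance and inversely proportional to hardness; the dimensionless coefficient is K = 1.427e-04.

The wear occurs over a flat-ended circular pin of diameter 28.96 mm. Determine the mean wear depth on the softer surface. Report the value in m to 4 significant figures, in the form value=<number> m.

The algebra keeps exact precision. Quoted intermediates are rounded. Rounded just once, at 4 significant digits.
Convert: Distance covered L = 1.240e+07 mm = 1.240e+04 m.
Convert: Hardness H = 8.020 GPa = 8.020e+09 Pa.
Convert: Pin diameter d = 28.96 mm = 0.02896 m. Contact area A = π·d²/4 = π·(0.02896 m)²/4 = 6.587e-04 m².
Expressed in SI base units: W = 220.2 N, H = 8.020e+09 Pa, K = 1.427e-04.
Archard relation: V = K·W·L/H = 1.427e-04 · 220.2 · 1.240e+04 / 8.020e+09 = 4.858e-08 m³.
Mean wear depth h = V/A = 4.858e-08 / 6.587e-04 = 7.376e-05 m.

value=7.376e-05 m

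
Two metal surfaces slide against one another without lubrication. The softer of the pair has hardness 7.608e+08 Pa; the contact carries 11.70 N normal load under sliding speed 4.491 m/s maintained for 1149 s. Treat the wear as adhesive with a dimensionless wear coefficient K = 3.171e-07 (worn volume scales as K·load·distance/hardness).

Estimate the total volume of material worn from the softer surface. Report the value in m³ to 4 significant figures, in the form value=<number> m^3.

All arithmetic maintains full precision — quoted intermediates are rounded, and a single final rounding: four significant digits.
Total distance L = v·t = 4.491 m/s × 1149 s = 5160 m.
Collected in SI base units: W = 11.70 N, H = 7.608e+08 Pa, K = 3.171e-07.
By Archard's law, V = K·W·L/H = 3.171e-07 · 11.70 · 5160 / 7.608e+08 = 2.516e-11 m³.

value=2.516e-11 m^3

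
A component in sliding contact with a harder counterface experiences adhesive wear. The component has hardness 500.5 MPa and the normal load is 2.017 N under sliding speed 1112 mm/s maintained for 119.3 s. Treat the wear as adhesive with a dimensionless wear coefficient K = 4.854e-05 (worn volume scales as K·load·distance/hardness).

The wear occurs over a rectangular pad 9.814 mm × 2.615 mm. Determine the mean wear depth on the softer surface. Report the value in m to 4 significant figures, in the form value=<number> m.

value=1.011e-06 m

Intermediate values are shown rounded; each operation keeps full precision; one last rounding to four significant figures.
Convert: Sliding speed v = 1112 mm/s = 1.112 m/s. Distance L = v·t = 1.112 m/s × 119.3 s = 132.7 m.
Convert: Hardness H = 500.5 MPa = 5.005e+08 Pa.
Convert: Pad sides 9.814 mm × 2.615 mm = 0.009814 m × 0.002615 m. Contact area A = 0.009814 m × 0.002615 m = 2.566e-05 m².
SI base units throughout: W = 2.017 N, H = 5.005e+08 Pa, K = 4.854e-05.
Worn volume V = K·W·L/H = 4.854e-05 · 2.017 · 132.7 / 5.005e+08 = 2.595e-11 m³.
Depth of wear h = V/A = 2.595e-11 / 2.566e-05 = 1.011e-06 m.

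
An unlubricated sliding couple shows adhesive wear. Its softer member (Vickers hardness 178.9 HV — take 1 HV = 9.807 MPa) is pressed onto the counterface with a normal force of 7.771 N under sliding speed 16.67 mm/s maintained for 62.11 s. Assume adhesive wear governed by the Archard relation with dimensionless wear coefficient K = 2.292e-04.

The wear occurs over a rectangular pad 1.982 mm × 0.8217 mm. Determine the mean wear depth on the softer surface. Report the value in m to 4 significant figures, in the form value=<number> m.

value=6.454e-07 m

Intermediates are displayed rounded, and each operation keeps exact precision; a single final rounding: 4 significant figures.
Convert: Sliding speed v = 16.67 mm/s = 0.01667 m/s. The distance L = v·t = 0.01667 m/s × 62.11 s = 1.035 m.
Convert: Hardness H = 178.9 HV × 9.807 MPa/HV = 1754 MPa = 1.754e+09 Pa.
Convert: Pad sides 1.982 mm × 0.8217 mm = 1.982e-03 m × 8.217e-04 m. Contact area A = 1.982e-03 m × 8.217e-04 m = 1.629e-06 m².
Collected in SI base units: W = 7.771 N, H = 1.754e+09 Pa, K = 2.292e-04.
Wear volume V = K·W·L/H = 2.292e-04 · 7.771 · 1.035 / 1.754e+09 = 1.051e-12 m³.
Average depth h = V/A = 1.051e-12 / 1.629e-06 = 6.454e-07 m.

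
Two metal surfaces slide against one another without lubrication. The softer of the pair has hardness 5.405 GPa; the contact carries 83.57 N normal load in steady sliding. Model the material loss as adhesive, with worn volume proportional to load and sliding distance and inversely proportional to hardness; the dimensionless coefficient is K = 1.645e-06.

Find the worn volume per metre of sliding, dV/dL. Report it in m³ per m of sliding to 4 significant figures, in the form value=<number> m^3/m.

Quoted intermediates are rounded; all arithmetic runs at exact precision; rounded once at the end: 4 significant digits.
Hardness H = 5.405 GPa = 5.405e+09 Pa.
Restated in SI base units: W = 83.57 N, H = 5.405e+09 Pa, K = 1.645e-06.
Sliding wear rate dV/dL = K·W/H, so: 1.645e-06 · 83.57 / 5.405e+09 = 2.543e-14 m³/m.

value=2.543e-14 m^3/m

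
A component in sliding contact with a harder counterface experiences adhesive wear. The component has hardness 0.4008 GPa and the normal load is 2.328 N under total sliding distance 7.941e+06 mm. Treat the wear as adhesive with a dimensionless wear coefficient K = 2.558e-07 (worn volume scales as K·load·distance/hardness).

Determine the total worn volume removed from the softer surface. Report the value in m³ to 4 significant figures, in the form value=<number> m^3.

The algebra maintains exact precision, and printed values are rounded, and rounded once at the end, at 4 significant digits.
Convert: Path length L = 7.941e+06 mm = 7941 m.
Convert: Hardness H = 0.4008 GPa = 4.008e+08 Pa.
Working in SI base units: W = 2.328 N, H = 4.008e+08 Pa, K = 2.558e-07.
By Archard's law, V = K·W·L/H = 2.558e-07 · 2.328 · 7941 / 4.008e+08 = 1.180e-11 m³.

value=1.180e-11 m^3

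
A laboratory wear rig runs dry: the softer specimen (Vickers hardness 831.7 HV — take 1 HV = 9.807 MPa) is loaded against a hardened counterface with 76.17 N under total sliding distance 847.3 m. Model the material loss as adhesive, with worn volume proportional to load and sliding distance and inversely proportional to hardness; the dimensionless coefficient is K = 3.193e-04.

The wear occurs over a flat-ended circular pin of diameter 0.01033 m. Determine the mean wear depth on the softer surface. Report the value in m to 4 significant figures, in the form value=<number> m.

Intermediate values are printed rounded — each operation holds exact precision, and rounded just once, at four significant figures.
Hardness H = 831.7 HV × 9.807 MPa/HV = 8156 MPa = 8.156e+09 Pa.
Contact area A = π·d²/4 = π·(0.01033 m)²/4 = 8.381e-05 m².
As SI base values: W = 76.17 N, H = 8.156e+09 Pa, K = 3.193e-04.
Worn volume V = K·W·L/H = 3.193e-04 · 76.17 · 847.3 / 8.156e+09 = 2.526e-09 m³.
Wear depth h = V/A = 2.526e-09 / 8.381e-05 = 3.015e-05 m.

value=3.015e-05 m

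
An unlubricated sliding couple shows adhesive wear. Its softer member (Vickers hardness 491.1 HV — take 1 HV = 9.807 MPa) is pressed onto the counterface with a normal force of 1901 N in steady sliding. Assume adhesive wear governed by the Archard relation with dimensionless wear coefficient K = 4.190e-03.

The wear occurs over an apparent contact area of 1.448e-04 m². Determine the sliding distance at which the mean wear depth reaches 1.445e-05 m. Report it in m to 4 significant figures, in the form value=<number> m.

value=1.265 m

All working math carries exact precision — intermediate values are shown rounded — one final rounding, at 4 significant figures.
Convert: Hardness H = 491.1 HV × 9.807 MPa/HV = 4816 MPa = 4.816e+09 Pa.
SI base units throughout: W = 1901 N, H = 4.816e+09 Pa, K = 4.190e-03.
At the depth limit, V_lim = h_lim·A = 1.445e-05 · 1.448e-04 = 2.092e-09 m³.
Sliding life L = V_lim·H/(K·W) = 2.092e-09 · 4.816e+09 / (4.190e-03 · 1901) = 1.265 m.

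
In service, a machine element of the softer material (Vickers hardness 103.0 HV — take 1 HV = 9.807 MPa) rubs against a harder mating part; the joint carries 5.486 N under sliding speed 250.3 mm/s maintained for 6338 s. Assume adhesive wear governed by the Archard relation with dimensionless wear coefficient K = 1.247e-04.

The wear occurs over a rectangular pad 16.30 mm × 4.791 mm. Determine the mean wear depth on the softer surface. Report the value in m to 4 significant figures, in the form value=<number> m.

value=1.376e-05 m

All arithmetic keeps exact precision, and intermediates are printed rounded, and rounded once at the end: four significant figures.
Convert: Sliding speed v = 250.3 mm/s = 0.2503 m/s. Path length L = v·t = 0.2503 m/s × 6338 s = 1586 m.
Convert: Hardness H = 103.0 HV × 9.807 MPa/HV = 1010 MPa = 1.010e+09 Pa.
Convert: Pad sides 16.30 mm × 4.791 mm = 0.01630 m × 0.004791 m. Contact area A = 0.01630 m × 0.004791 m = 7.809e-05 m².
Restated in SI base units: W = 5.486 N, H = 1.010e+09 Pa, K = 1.247e-04.
Wear volume V = K·W·L/H = 1.247e-04 · 5.486 · 1586 / 1.010e+09 = 1.074e-09 m³.
Depth h = V/A = 1.074e-09 / 7.809e-05 = 1.376e-05 m.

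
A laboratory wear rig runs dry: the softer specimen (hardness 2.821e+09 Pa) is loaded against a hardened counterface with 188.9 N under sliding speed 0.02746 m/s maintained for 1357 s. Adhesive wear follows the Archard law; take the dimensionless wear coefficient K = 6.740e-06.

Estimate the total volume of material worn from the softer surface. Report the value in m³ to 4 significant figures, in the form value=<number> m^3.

All working math holds full precision, and quoted intermediates are rounded. Rounded once at the end, at 4 significant digits.
The distance L = v·t = 0.02746 m/s × 1357 s = 37.26 m.
In SI base units, W = 188.9 N, H = 2.821e+09 Pa, K = 6.740e-06.
The Archard volume V = K·W·L/H = 6.740e-06 · 188.9 · 37.26 / 2.821e+09 = 1.682e-11 m³.

value=1.682e-11 m^3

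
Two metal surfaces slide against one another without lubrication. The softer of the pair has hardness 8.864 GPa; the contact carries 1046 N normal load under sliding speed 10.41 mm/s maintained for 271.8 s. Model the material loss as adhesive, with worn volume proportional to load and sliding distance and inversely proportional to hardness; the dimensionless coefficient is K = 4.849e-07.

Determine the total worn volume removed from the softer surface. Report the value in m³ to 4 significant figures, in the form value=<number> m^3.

value=1.619e-13 m^3

Each operation carries exact precision. Intermediates appear rounded, and rounded once at the end: 4 significant digits.
Sliding speed v = 10.41 mm/s = 0.01041 m/s. The distance L = v·t = 0.01041 m/s × 271.8 s = 2.829 m.
Hardness H = 8.864 GPa = 8.864e+09 Pa.
SI base units throughout: W = 1046 N, H = 8.864e+09 Pa, K = 4.849e-07.
The Archard volume V = K·W·L/H = 4.849e-07 · 1046 · 2.829 / 8.864e+09 = 1.619e-13 m³.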